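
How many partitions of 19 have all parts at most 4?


Using the generating function (1-x)^(-1)(1-x^2)^(-1)...(1-x^4)^(-1),
the coefficient of x^19 counts these restricted partitions.
Result = 94

94


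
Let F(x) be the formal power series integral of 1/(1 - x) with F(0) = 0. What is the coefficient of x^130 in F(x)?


1/(1 - x) = sum_{k>=0} x^k. Integrating termwise and using F(0) = 0 gives
F(x) = sum_{k>=0} x^(k+1) / (k+1) = sum_{m>=1} x^m / m = -ln(1 - x).
So the coefficient of x^130 is 1/130 = 1/130.

1/130


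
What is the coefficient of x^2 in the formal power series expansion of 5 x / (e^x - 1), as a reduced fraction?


The exponential generating function for Bernoulli numbers is
x / (e^x - 1) = sum_{k>=0} B_k x^k / k!.
So the coefficient of x^2 in 5 x / (e^x - 1) is 5 B_2 / 2!.
Computing: B_2 = 1/6, 2! = 2, giving
5 * 1/6 / 2 = 5/12.

5/12


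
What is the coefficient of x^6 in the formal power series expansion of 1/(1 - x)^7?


The expansion 1/(1 - x)^r = sum_{k>=0} C(k + r - 1, r - 1) x^k follows from the multiset / negative-binomial theorem (or from repeated differentiation of the geometric series).
For r = 7 and k = 6:
C(12, 6) = 479001600 / (720 * 720) = 924.

924


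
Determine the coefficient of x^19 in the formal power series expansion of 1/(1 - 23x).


The geometric series identity gives 1/(1 - c x) = sum_{k>=0} c^k x^k, so the coefficient of x^k is c^k.
Here c = 23 and k = 19.
Computing: 23^19 = 74615470927590710561908487

74615470927590710561908487


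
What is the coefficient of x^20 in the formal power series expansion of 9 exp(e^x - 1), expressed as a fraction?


exp(e^x - 1) is the exponential generating function for the Bell numbers Bell_k: exp(e^x - 1) = sum_{k>=0} Bell_k x^k / k!.
So the coefficient of x^20 in 9 exp(e^x - 1) is 9 Bell_20 / 20!.
Computing: Bell_20 = 51724158235372 and 20! = 2432902008176640000, giving
9 * 51724158235372/2432902008176640000 = 263898766507/1379196149760000.

263898766507/1379196149760000


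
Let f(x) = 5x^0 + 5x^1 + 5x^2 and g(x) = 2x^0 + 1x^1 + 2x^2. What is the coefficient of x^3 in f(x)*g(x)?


Cauchy product at x^3:
5*2 + 5*1
= 15

15


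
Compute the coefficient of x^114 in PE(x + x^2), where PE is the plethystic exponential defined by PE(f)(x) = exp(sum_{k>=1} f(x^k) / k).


With f(x) = x + x^2, the exponent is sum_{k>=1} (x^k + x^(2k)) / k = -ln(1 - x) - ln(1 - x^2). Exponentiating:
PE(x + x^2) = 1 / ((1 - x)(1 - x^2)).
This is the generating function for partitions of n into parts of size 1 or 2. The number of 2's can be any j in 0..57, and the rest are 1's, so
[x^114] = floor(114/2) + 1 = 58.

58


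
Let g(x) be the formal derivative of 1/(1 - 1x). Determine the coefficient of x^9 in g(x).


Differentiate termwise: d/dx sum_{k>=0} 1^k x^k = sum_{k>=1} k 1^k x^(k-1) = sum_{j>=0} (j+1) 1^(j+1) x^j.
Equivalently, d/dx [1/(1 - 1x)] = 1/(1 - 1x)^2.
For j = 9: 10 * 1^10 = 10 * 1 = 10.

10


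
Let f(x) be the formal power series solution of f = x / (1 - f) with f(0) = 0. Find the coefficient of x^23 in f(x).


Apply Lagrange inversion: f = x * phi(f) with phi(t) = 1/(1 - t), so
[x^n] f = (1/n) [t^(n-1)] phi(t)^n = (1/n) [t^(n-1)] (1 - t)^(-n) = (1/n) C(2n - 2, n - 1) = C_{n-1}.
For n = 23: C_22 = C(44, 22) / 23 = 2104098963720/23 = 91482563640 = 91482563640.

91482563640


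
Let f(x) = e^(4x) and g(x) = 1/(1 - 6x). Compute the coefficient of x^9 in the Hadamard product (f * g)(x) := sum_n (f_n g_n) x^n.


Expanding: f_k = 4^k/k! (from e^(4x)) and g_k = 6^k (from 1/(1 - 6x)). So the Hadamard coefficient (f * g)_k = 4^k 6^k / k! = (24)^k / k!.
For k = 9: 24^9/9! = 2641807540224/362880 = 254803968/35.

254803968/35


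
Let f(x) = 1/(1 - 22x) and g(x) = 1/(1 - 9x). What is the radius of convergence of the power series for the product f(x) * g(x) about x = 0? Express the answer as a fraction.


The radius of 1/(1 - 22x) is 1/22 (nearest singularity at x = 1/22), and the radius of 1/(1 - 9x) is 1/9.
The product f(x)*g(x) = 1/((1 - 22x)(1 - 9x)) has singularities at both 1/22 and 1/9, so its radius of convergence is the distance to the nearest one:
min(1/22, 1/9) = 1/22.

1/22


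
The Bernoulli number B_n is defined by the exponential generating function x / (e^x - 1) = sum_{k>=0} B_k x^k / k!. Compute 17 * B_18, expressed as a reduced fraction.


Bernoulli numbers can also be computed recursively via B_0 = 1 and sum_{j=0}^{m} C(m+1, j) B_j = 0 for m >= 1. Odd-index Bernoulli numbers vanish for k >= 3.
Computing B_18 = 43867/798, so 17 * B_18 = 17 * 43867/798 = 745739/798.

745739/798


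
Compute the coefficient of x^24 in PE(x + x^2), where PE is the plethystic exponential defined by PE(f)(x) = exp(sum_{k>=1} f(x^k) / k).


With f(x) = x + x^2, the exponent is sum_{k>=1} (x^k + x^(2k)) / k = -ln(1 - x) - ln(1 - x^2). Exponentiating:
PE(x + x^2) = 1 / ((1 - x)(1 - x^2)).
This is the generating function for partitions of n into parts of size 1 or 2. The number of 2's can be any j in 0..12, and the rest are 1's, so
[x^24] = floor(24/2) + 1 = 13.

13


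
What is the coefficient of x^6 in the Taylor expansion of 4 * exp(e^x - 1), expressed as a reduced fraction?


exp(e^x - 1) = sum_{k>=0} Bell_k x^k / k!, where Bell_k is the k-th Bell number.
So the coefficient of x^6 is 4 * Bell_6 / 6!.
Computing: Bell_6 = 203 and 6! = 720, giving
4 * 203/720 = 203/180.

203/180


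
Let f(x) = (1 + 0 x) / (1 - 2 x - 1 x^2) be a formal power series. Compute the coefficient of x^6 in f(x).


Write f(x) = sum_{k>=0} a_k x^k. Multiplying both sides by 1 - 2 x - 1 x^2 gives
(1 - 2 x - 1 x^2) sum_{k>=0} a_k x^k = 1 + 0 x.
Matching coefficients:
 x^0: a_0 = 1
 x^1: a_1 - 2 a_0 = 0  =>  a_1 = 2*1 + 0 = 2
 x^k (k >= 2): a_k = 2 a_{k-1} + 1 a_{k-2}.
Iterating: a_2 = 5, a_3 = 12, a_4 = 29, a_5 = 70, a_6 = 169.
So the coefficient of x^6 is 169.

169


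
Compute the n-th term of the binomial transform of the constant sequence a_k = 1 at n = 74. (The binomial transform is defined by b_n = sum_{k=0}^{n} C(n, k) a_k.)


With a_k = 1 for all k, b_n = sum_{k=0}^{n} C(n, k) = 2^n by the binomial theorem.
For n = 74: 2^74 = 18889465931478580854784.

18889465931478580854784


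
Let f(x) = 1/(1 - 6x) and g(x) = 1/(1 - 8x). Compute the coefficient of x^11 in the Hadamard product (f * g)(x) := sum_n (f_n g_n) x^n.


f has coefficients f_k = 6^k and g has coefficients g_k = 8^k, so the Hadamard product has coefficient (f*g)_k = 6^k * 8^k = 48^k.
For k = 11: 48^11 = 3116402981210161152.

3116402981210161152


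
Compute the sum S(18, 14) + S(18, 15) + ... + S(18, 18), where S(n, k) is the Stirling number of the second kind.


By definition, S(n, k) counts partitions of an n-set into exactly k nonempty blocks.
Computing row n = 18 for k = 14..18:
S(18, k): 8408778, 367200, 9996, 153, 1
Sum = 8786128.

8786128


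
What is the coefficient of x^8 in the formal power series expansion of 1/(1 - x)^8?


The negative binomial / multiset identity is
1/(1 - x)^r = sum_{k>=0} C(k + r - 1, r - 1) x^k.
Here r = 8 and k = 8, so the coefficient is
C(8 + 7, 7) = C(15, 7)
= 6435

6435


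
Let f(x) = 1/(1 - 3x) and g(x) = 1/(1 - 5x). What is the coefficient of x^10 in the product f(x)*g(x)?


The coefficient of x^n in f*g is the Cauchy product: sum_{k=0}^{n} a^k * b^(n-k).
With a=3, b=5, n=10:
sum_{k=0}^{10} 3^k * 5^(10-k)
= 24325489

24325489


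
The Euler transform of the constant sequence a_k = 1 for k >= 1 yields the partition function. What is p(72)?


The Euler transform converts the sequence a_k = 1 into the number of integer partitions.
Using the recurrence or dynamic programming:
p(72) = 5392783

5392783


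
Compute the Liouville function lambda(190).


The Liouville function is lambda(k) = (-1)^Omega(k), where Omega(k) counts the prime factors of k with multiplicity.
Factoring: 190 = 2 * 5 * 19, so Omega(190) = 3.
lambda(190) = (-1)^3 = -1.

-1


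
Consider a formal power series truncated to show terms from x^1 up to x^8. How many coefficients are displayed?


From x^1 to x^8 inclusive, the count is 8 - 1 + 1 = 8.

8


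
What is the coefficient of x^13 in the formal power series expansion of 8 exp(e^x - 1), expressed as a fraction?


exp(e^x - 1) is the exponential generating function for the Bell numbers Bell_k: exp(e^x - 1) = sum_{k>=0} Bell_k x^k / k!.
So the coefficient of x^13 in 8 exp(e^x - 1) is 8 Bell_13 / 13!.
Computing: Bell_13 = 27644437 and 13! = 6227020800, giving
8 * 27644437/6227020800 = 27644437/778377600.

27644437/778377600


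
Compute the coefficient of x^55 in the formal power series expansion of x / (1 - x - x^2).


Let f(x) = sum_{k>=0} a_k x^k. Multiplying f(x) * (1 - x - x^2) = x and matching coefficients gives a_0 = 0, a_1 = 1, and a_k = a_{k-1} + a_{k-2} for k >= 2. These are the Fibonacci numbers F_k.
Iterating from F_0 = 0, F_1 = 1:
F_0=0, F_1=1, F_2=1, F_3=2, F_4=3, F_5=5, F_6=8, F_7=13, F_8=21, F_9=34, ...
F_55 = 139583862445.

139583862445


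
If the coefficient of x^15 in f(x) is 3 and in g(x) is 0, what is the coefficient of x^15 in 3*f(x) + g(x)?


Scalar multiplication scales coefficients: 3 * 3 = 9.
Then add the g coefficient: 9 + 0
= 9

9


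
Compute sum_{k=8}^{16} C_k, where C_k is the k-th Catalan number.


C_8 through C_16: 1430, 4862, 16796, 58786, 208012, 742900, 2674440, 9694845, 35357670
Sum = 1430 + 4862 + 16796 + 58786 + 208012 + 742900 + 2674440 + 9694845 + 35357670
= 48759741

48759741


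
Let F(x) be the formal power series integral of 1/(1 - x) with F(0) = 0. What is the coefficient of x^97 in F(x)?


1/(1 - x) = sum_{k>=0} x^k. Integrating termwise and using F(0) = 0 gives
F(x) = sum_{k>=0} x^(k+1) / (k+1) = sum_{m>=1} x^m / m = -ln(1 - x).
So the coefficient of x^97 is 1/97 = 1/97.

1/97


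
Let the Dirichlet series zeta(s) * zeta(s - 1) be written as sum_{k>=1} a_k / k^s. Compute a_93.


Convolution gives a_k = sum_{d | k} d * 1 = sum_{d | k} d = sigma(k), the sum of positive divisors of k.
For k = 93, the divisors are 1, 3, 31, 93, so
sigma(93) = 1 + 3 + 31 + 93 = 128.

128


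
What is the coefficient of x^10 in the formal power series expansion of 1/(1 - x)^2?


The expansion 1/(1 - x)^r = sum_{k>=0} C(k + r - 1, r - 1) x^k follows from the multiset / negative-binomial theorem (or from repeated differentiation of the geometric series).
For r = 2 and k = 10:
C(11, 1) = 39916800 / (1 * 3628800) = 11.

11


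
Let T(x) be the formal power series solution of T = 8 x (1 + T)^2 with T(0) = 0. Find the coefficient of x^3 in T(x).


Apply the Lagrange inversion formula: if T = 8 x * phi(T) with phi(t) = (1 + t)^2, then [x^n] T = 8^n * (1/n) [t^(n-1)] phi(t)^n = 8^n * (1/n) [t^(n-1)] (1 + t)^(2n) = 8^n * (1/n) C(2n, n-1).
Using the identity C(2n, n-1) = C(2n, n) * n / (n+1), the unscaled factor equals C(2n, n) / (n+1) = C_n, the n-th Catalan number.
For n = 3: C_3 = C(6, 3) / 4 = 20/4 = 5.
With the 8^3 = 512 factor, the coefficient is 512 * 5 = 2560.

2560


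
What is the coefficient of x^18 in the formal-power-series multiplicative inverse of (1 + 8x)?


The inverse is 1/(1 + 8x). Apply the geometric identity 1/(1 - y) = sum_{k>=0} y^k with y = -8x:
1/(1 + 8x) = sum_{k>=0} (-8)^k x^k.
So the coefficient of x^18 is (-8)^18 = 18014398509481984.

18014398509481984


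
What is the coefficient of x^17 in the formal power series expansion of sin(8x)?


The Maclaurin series is sin(t) = sum_{k>=0} (-1)^k t^(2k+1) / (2k+1)!, so substituting t = 8x, only odd powers of x are nonzero, with coefficient of x^(2k+1) equal to (-1)^k 8^(2k+1) / (2k+1)!.
Write 17 = 2*8 + 1, giving the coefficient (-1)^8 * 8^17 / 17! = 2251799813685248/355687428096000 = 68719476736/10854718875.

68719476736/10854718875


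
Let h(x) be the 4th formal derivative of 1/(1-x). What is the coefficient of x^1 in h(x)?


Differentiating 4 times: d^4/dx^4 [1/(1-x)] = 4!/(1-x)^5.
The expansion 1/(1-x)^5 = sum_{k>=0} C(k+4, 4) x^k, so the coefficient of x^n in 4!/(1-x)^5 is 4! * C(n+4, 4).
For n = 1: 24 * C(5, 4) = 24 * 5 = 120

120


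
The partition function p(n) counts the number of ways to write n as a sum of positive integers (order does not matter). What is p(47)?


Using the generating function prod_{k>=1} 1/(1-x^k), we compute p(47).
By dynamic programming over parts 1 through 47:
p(47) = 124754

124754


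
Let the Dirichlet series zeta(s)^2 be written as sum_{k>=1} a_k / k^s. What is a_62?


The Dirichlet convolution of the constant function 1 with itself gives (1 * 1)(k) = sum_{d | k} 1 = d(k), the number of positive divisors of k.
Since zeta(s) = sum_{k>=1} 1/k^s, we have zeta(s)^2 = sum_{k>=1} d(k)/k^s, so a_k = d(k).
For k = 62: the divisors are 1, 2, 31, 62.
Count = 4.

4


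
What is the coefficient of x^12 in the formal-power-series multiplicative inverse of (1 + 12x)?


The inverse is 1/(1 + 12x). Apply the geometric identity 1/(1 - y) = sum_{k>=0} y^k with y = -12x:
1/(1 + 12x) = sum_{k>=0} (-12)^k x^k.
So the coefficient of x^12 is (-12)^12 = 8916100448256.

8916100448256


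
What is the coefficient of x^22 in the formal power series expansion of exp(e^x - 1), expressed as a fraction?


exp(e^x - 1) is the exponential generating function for the Bell numbers Bell_k: exp(e^x - 1) = sum_{k>=0} Bell_k x^k / k!.
So the coefficient of x^22 in exp(e^x - 1) is Bell_22 / 22!.
Computing: Bell_22 = 4506715738447323 and 22! = 1124000727777607680000, giving
4506715738447323/1124000727777607680000 = 88366975263673/22039229956423680000.

88366975263673/22039229956423680000


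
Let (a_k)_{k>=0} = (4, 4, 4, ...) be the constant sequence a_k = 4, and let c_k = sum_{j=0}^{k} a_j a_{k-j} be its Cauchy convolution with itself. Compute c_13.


Since a_j = 4 for all j >= 0, the convolution sum becomes
c_k = sum_{j=0}^{k} 4 * 4 = 16 * (k + 1).
Equivalently, the generating function of (a_k) is 4/(1 - x) and its square is 16/(1 - x)^2 = sum_{k>=0} 16(k + 1) x^k.
For k = 13: 16 * 14 = 224.

224


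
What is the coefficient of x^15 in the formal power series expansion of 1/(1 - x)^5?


The negative binomial / multiset identity is
1/(1 - x)^r = sum_{k>=0} C(k + r - 1, r - 1) x^k.
Here r = 5 and k = 15, so the coefficient is
C(15 + 4, 4) = C(19, 4)
= 3876

3876


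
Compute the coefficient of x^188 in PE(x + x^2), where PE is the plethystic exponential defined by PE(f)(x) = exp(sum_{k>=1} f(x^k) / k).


With f(x) = x + x^2, the exponent is sum_{k>=1} (x^k + x^(2k)) / k = -ln(1 - x) - ln(1 - x^2). Exponentiating:
PE(x + x^2) = 1 / ((1 - x)(1 - x^2)).
This is the generating function for partitions of n into parts of size 1 or 2. The number of 2's can be any j in 0..94, and the rest are 1's, so
[x^188] = floor(188/2) + 1 = 95.

95


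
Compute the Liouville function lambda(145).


The Liouville function is lambda(k) = (-1)^Omega(k), where Omega(k) counts the prime factors of k with multiplicity.
Factoring: 145 = 5 * 29, so Omega(145) = 2.
lambda(145) = (-1)^2 = 1.

1


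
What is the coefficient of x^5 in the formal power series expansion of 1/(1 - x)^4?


The expansion 1/(1 - x)^r = sum_{k>=0} C(k + r - 1, r - 1) x^k follows from the multiset / negative-binomial theorem (or from repeated differentiation of the geometric series).
For r = 4 and k = 5:
C(8, 3) = 40320 / (6 * 120) = 56.

56


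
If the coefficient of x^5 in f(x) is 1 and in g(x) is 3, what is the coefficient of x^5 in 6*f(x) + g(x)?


Scalar multiplication scales coefficients: 6 * 1 = 6.
Then add the g coefficient: 6 + 3
= 9

9


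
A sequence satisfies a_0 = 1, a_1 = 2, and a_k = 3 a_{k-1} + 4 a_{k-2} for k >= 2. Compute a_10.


The characteristic equation is t^2 - 3 t - 4 = 0, with roots r_1 = 4 and r_2 = -1 (so c_1 = r_1 + r_2, c_2 = -r_1 r_2 as required).
One can use the closed form a_n = A r_1^n + B r_2^n, but direct iteration is more reliable:
a_0 = 1, a_1 = 2, a_2 = 10, a_3 = 38, a_4 = 154, a_5 = 614, a_6 = 2458, a_7 = 9830, a_8 = 39322, a_9 = 157286, a_10 = 629146.
So a_10 = 629146.

629146


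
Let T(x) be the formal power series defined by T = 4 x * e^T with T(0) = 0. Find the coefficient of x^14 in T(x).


Apply the Lagrange inversion formula: if T = 4 x * phi(T) with phi(t) = e^t, then
[x^n] T = 4^n * (1/n) [t^(n-1)] phi(t)^n = 4^n * (1/n) [t^(n-1)] e^(n t) = 4^n * (1/n) * n^(n-1) / (n-1)! = 4^n * n^(n-1) / n!.
When c = 1 this is the Cayley count of rooted labeled trees on n vertices, divided by n!.
For n = 14: 4^14 * 14^13 / 14! = 268435456 * 793714773254144/87178291200 = 2123138423672799232/868725.

2123138423672799232/868725


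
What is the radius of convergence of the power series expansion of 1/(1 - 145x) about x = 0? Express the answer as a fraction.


Expanding 1/(1 - 145x) = sum_{k>=0} 145^k x^k, the series converges when |145x| < 1, i.e., |x| < 1/145.
So the radius of convergence is 1/145 = 1/145.

1/145


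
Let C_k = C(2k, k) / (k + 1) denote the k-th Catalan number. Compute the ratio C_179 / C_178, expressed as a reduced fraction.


Using C_k = (2k)! / (k! (k+1)!), the ratio C_{k+1}/C_k simplifies to
C_{k+1}/C_k = [(2k+2)! / ((k+1)! (k+2)!)] * [k! (k+1)! / (2k)!]
 = (2k+2)(2k+1) / ((k+1)(k+2)) = 2(2k+1) / (k+2).
For k = 178: 2(2*178 + 1) / (178 + 2) = 714/180 = 119/30.

119/30


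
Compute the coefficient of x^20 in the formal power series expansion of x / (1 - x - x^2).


Let f(x) = sum_{k>=0} a_k x^k. Multiplying f(x) * (1 - x - x^2) = x and matching coefficients gives a_0 = 0, a_1 = 1, and a_k = a_{k-1} + a_{k-2} for k >= 2. These are the Fibonacci numbers F_k.
Iterating from F_0 = 0, F_1 = 1:
F_0=0, F_1=1, F_2=1, F_3=2, F_4=3, F_5=5, F_6=8, F_7=13, F_8=21, F_9=34, ...
F_20 = 6765.

6765


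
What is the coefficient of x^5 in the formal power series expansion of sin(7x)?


The Maclaurin series is sin(t) = sum_{k>=0} (-1)^k t^(2k+1) / (2k+1)!, so substituting t = 7x, only odd powers of x are nonzero, with coefficient of x^(2k+1) equal to (-1)^k 7^(2k+1) / (2k+1)!.
Write 5 = 2*2 + 1, giving the coefficient (-1)^2 * 7^5 / 5! = 16807/120 = 16807/120.

16807/120


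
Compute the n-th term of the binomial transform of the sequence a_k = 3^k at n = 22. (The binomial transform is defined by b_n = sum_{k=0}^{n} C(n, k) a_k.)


With a_k = 3^k, b_n = sum_{k=0}^{n} C(n, k) 3^k = (1 + 3)^n by the binomial theorem.
For n = 22: (1 + 3)^22 = 4^22 = 17592186044416.

17592186044416


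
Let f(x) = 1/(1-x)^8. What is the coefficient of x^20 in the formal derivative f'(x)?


Differentiate: d/dx [ 1/(1-x)^r ] = r / (1-x)^(r+1).
Here r = 8, so f'(x) = 8 / (1-x)^9.
The expansion of 1/(1-x)^(r+1) has coefficient of x^n equal to C(n+r, r).
So the coefficient of x^20 in f'(x) is
8 * C(28, 8) = 8 * 3108105 = 24864840

24864840


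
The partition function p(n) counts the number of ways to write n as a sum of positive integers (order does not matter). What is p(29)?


Using the generating function prod_{k>=1} 1/(1-x^k), we compute p(29).
By dynamic programming over parts 1 through 29:
p(29) = 4565

4565


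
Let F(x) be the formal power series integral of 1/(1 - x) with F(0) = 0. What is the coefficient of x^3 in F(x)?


1/(1 - x) = sum_{k>=0} x^k. Integrating termwise and using F(0) = 0 gives
F(x) = sum_{k>=0} x^(k+1) / (k+1) = sum_{m>=1} x^m / m = -ln(1 - x).
So the coefficient of x^3 is 1/3 = 1/3.

1/3


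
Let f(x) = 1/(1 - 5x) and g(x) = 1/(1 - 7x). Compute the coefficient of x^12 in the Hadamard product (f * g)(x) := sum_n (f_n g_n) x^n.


f has coefficients f_k = 5^k and g has coefficients g_k = 7^k, so the Hadamard product has coefficient (f*g)_k = 5^k * 7^k = 35^k.
For k = 12: 35^12 = 3379220508056640625.

3379220508056640625


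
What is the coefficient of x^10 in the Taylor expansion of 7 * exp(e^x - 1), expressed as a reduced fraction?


exp(e^x - 1) = sum_{k>=0} Bell_k x^k / k!, where Bell_k is the k-th Bell number.
So the coefficient of x^10 is 7 * Bell_10 / 10!.
Computing: Bell_10 = 115975 and 10! = 3628800, giving
7 * 115975/3628800 = 4639/20736.

4639/20736


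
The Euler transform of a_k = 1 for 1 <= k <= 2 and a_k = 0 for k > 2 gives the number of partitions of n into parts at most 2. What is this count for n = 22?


Partitions of 22 into parts at most 2:
Using generating function (1-x)^(-1)(1-x^2)^(-1),
the coefficient of x^22 = 12

12


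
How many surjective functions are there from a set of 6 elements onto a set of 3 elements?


By inclusion-exclusion on which target elements are missed, the number of surjections from an n-set onto a k-set is
surj(n, k) = sum_{j=0}^{k} (-1)^j C(k, j) (k - j)^n.
Equivalently surj(n, k) = k! * S(n, k), where S(n, k) is the Stirling number of the second kind.
For n = 6, k = 3:
S(6, 3) = 90, so
surj = 3! * 90 = 6 * 90 = 540.

540


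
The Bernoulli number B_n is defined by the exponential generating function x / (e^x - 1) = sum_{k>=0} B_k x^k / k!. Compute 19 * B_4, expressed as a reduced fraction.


Bernoulli numbers can also be computed recursively via B_0 = 1 and sum_{j=0}^{m} C(m+1, j) B_j = 0 for m >= 1. Odd-index Bernoulli numbers vanish for k >= 3.
Computing B_4 = -1/30, so 19 * B_4 = 19 * -1/30 = -19/30.

-19/30


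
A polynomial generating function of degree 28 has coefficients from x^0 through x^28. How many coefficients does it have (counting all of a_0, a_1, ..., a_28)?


A polynomial of degree 28 takes the form a_0 + a_1 x + ... + a_28 x^28.
The number of coefficients is 28 + 1 = 29.

29


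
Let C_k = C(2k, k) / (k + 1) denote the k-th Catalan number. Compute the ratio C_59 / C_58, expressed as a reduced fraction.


Using C_k = (2k)! / (k! (k+1)!), the ratio C_{k+1}/C_k simplifies to
C_{k+1}/C_k = [(2k+2)! / ((k+1)! (k+2)!)] * [k! (k+1)! / (2k)!]
 = (2k+2)(2k+1) / ((k+1)(k+2)) = 2(2k+1) / (k+2).
For k = 58: 2(2*58 + 1) / (58 + 2) = 234/60 = 39/10.

39/10


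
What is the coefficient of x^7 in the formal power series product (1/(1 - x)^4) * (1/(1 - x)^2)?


Combine the factors: (1/(1 - x)^4) * (1/(1 - x)^2) = 1/(1 - x)^6.
Then use 1/(1 - x)^r = sum_{k>=0} C(k + r - 1, r - 1) x^k with r = 6 and k = 7:
C(12, 5) = 792.

792


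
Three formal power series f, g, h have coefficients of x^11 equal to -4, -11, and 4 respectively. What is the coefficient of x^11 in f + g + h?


Series addition is componentwise:
-4 + -11 + 4
= -11

-11


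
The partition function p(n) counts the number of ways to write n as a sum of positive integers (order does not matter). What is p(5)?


Using the generating function prod_{k>=1} 1/(1-x^k), we compute p(5).
By dynamic programming over parts 1 through 5:
p(5) = 7

7


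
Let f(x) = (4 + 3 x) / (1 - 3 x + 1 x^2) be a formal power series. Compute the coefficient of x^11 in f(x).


Write f(x) = sum_{k>=0} a_k x^k. Multiplying both sides by 1 - 3 x + 1 x^2 gives
(1 - 3 x + 1 x^2) sum_{k>=0} a_k x^k = 4 + 3 x.
Matching coefficients:
 x^0: a_0 = 4
 x^1: a_1 - 3 a_0 = 3  =>  a_1 = 3*4 + 3 = 15
 x^k (k >= 2): a_k = 3 a_{k-1} - 1 a_{k-2}.
Iterating: a_2 = 41, a_3 = 108, a_4 = 283, a_5 = 741, a_6 = 1940, a_7 = 5079, a_8 = 13297, a_9 = 34812, a_10 = 91139, a_11 = 238605.
So the coefficient of x^11 is 238605.

238605


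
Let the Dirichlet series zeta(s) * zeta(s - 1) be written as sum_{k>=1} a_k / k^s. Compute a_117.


Convolution gives a_k = sum_{d | k} d * 1 = sum_{d | k} d = sigma(k), the sum of positive divisors of k.
For k = 117, the divisors are 1, 3, 9, 13, 39, 117, so
sigma(117) = 1 + 3 + 9 + 13 + 39 + 117 = 182.

182


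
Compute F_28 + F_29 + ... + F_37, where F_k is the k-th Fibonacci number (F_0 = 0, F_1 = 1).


Use the identity sum_{k=0}^{N} F_k = F_{N+2} - 1 (which follows from F_{k+2} - F_{k+1} = F_k). Then
sum_{k=28}^{37} F_k = (F_{39} - 1) - (F_{29} - 1) = F_{39} - F_{29}.
Computing: F_{39} = 63245986, F_{29} = 514229, so
Sum = 63245986 - 514229 = 62731757.

62731757


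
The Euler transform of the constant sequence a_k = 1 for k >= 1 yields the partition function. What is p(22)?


The Euler transform converts the sequence a_k = 1 into the number of integer partitions.
Using the recurrence or dynamic programming:
p(22) = 1002

1002


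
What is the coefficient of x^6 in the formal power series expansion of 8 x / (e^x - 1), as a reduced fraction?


The exponential generating function for Bernoulli numbers is
x / (e^x - 1) = sum_{k>=0} B_k x^k / k!.
So the coefficient of x^6 in 8 x / (e^x - 1) is 8 B_6 / 6!.
Computing: B_6 = 1/42, 6! = 720, giving
8 * 1/42 / 720 = 1/3780.

1/3780


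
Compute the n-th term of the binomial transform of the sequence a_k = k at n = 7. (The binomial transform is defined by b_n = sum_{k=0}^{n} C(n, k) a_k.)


With a_k = k, b_n = sum_{k=0}^{n} C(n, k) k. Using k * C(n, k) = n * C(n-1, k-1) gives b_n = n * sum_{k>=1} C(n-1, k-1) = n * 2^(n-1).
For n = 7: 7 * 2^6 = 7 * 64 = 448.

448


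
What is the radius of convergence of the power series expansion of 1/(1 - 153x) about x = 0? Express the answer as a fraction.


Expanding 1/(1 - 153x) = sum_{k>=0} 153^k x^k, the series converges when |153x| < 1, i.e., |x| < 1/153.
So the radius of convergence is 1/153 = 1/153.

1/153


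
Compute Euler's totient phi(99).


phi(n) counts integers in [1, n] coprime to n. Using the multiplicative formula phi(n) = n * prod_{p | n} (1 - 1/p):
99 = 3^2 * 11, so
phi(99) = 99 * (1 - 1/3) * (1 - 1/11) = 60.

60


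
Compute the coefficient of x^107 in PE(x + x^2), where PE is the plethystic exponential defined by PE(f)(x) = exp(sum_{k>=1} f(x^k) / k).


With f(x) = x + x^2, the exponent is sum_{k>=1} (x^k + x^(2k)) / k = -ln(1 - x) - ln(1 - x^2). Exponentiating:
PE(x + x^2) = 1 / ((1 - x)(1 - x^2)).
This is the generating function for partitions of n into parts of size 1 or 2. The number of 2's can be any j in 0..53, and the rest are 1's, so
[x^107] = floor(107/2) + 1 = 54.

54


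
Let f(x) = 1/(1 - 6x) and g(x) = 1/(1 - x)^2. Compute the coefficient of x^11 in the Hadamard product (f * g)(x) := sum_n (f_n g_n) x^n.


f has coefficients f_k = 6^k. For g = 1/(1 - x)^2 the coefficient is g_k = C(k + 1, 1) = k + 1. The Hadamard coefficient is (f * g)_k = 6^k * (k + 1).
For k = 11: 6^11 * 12 = 362797056 * 12 = 4353564672.

4353564672


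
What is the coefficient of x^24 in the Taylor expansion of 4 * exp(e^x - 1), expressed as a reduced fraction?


exp(e^x - 1) = sum_{k>=0} Bell_k x^k / k!, where Bell_k is the k-th Bell number.
So the coefficient of x^24 is 4 * Bell_24 / 24!.
Computing: Bell_24 = 445958869294805289 and 24! = 620448401733239439360000, giving
4 * 445958869294805289/620448401733239439360000 = 148652956431601763/51704033477769953280000.

148652956431601763/51704033477769953280000


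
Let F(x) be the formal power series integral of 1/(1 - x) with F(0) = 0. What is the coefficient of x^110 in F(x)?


1/(1 - x) = sum_{k>=0} x^k. Integrating termwise and using F(0) = 0 gives
F(x) = sum_{k>=0} x^(k+1) / (k+1) = sum_{m>=1} x^m / m = -ln(1 - x).
So the coefficient of x^110 is 1/110 = 1/110.

1/110


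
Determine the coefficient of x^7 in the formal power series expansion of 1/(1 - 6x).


The geometric series identity gives 1/(1 - c x) = sum_{k>=0} c^k x^k, so the coefficient of x^k is c^k.
Here c = 6 and k = 7.
Computing: 6^7 = 279936

279936


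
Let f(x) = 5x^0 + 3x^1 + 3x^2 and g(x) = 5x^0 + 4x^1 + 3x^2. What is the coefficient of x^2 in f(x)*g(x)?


Cauchy product at x^2:
5*3 + 3*4 + 3*5
= 42

42


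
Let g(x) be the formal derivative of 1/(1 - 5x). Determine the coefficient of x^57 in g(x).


Differentiate termwise: d/dx sum_{k>=0} 5^k x^k = sum_{k>=1} k 5^k x^(k-1) = sum_{j>=0} (j+1) 5^(j+1) x^j.
Equivalently, d/dx [1/(1 - 5x)] = 5/(1 - 5x)^2.
For j = 57: 58 * 5^58 = 58 * 34694469519536141888238489627838134765625 = 2012279232133096229517832398414611816406250.

2012279232133096229517832398414611816406250


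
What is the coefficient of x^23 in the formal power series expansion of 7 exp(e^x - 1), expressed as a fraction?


exp(e^x - 1) is the exponential generating function for the Bell numbers Bell_k: exp(e^x - 1) = sum_{k>=0} Bell_k x^k / k!.
So the coefficient of x^23 in 7 exp(e^x - 1) is 7 Bell_23 / 23!.
Computing: Bell_23 = 44152005855084346 and 23! = 25852016738884976640000, giving
7 * 44152005855084346/25852016738884976640000 = 22076002927542173/1846572624206069760000.

22076002927542173/1846572624206069760000


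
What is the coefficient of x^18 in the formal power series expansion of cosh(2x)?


The Maclaurin series is cosh(t) = sum_{m>=0} t^(2m) / (2m)!, so substituting t = 2x, only even powers of x are nonzero, with coefficient of x^(2m) equal to 2^(2m) / (2m)!.
For x^18 the coefficient is 2^18/18! = 262144/6402373705728000 = 4/97692469875.

4/97692469875


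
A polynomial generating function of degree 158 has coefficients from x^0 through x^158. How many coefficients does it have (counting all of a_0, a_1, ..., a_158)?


A polynomial of degree 158 takes the form a_0 + a_1 x + ... + a_158 x^158.
The number of coefficients is 158 + 1 = 159.

159


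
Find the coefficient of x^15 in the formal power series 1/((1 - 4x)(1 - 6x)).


By partial fractions or Cauchy convolution:
The coefficient equals sum_{k=0}^{15} 4^k * 6^(15-k).
= 1408407470080

1408407470080


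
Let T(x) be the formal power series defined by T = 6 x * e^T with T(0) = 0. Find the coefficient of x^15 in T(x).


Apply the Lagrange inversion formula: if T = 6 x * phi(T) with phi(t) = e^t, then
[x^n] T = 6^n * (1/n) [t^(n-1)] phi(t)^n = 6^n * (1/n) [t^(n-1)] e^(n t) = 6^n * (1/n) * n^(n-1) / (n-1)! = 6^n * n^(n-1) / n!.
When c = 1 this is the Cayley count of rooted labeled trees on n vertices, divided by n!.
For n = 15: 6^15 * 15^14 / 15! = 470184984576 * 29192926025390625/1307674368000 = 73549358458593750000/7007.

73549358458593750000/7007


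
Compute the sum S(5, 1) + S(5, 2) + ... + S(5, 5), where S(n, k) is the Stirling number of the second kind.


By definition, S(n, k) counts partitions of an n-set into exactly k nonempty blocks.
Computing row n = 5 for k = 1..5:
S(5, k): 1, 15, 25, 10, 1
Sum = 52. (This equals Bell_5 since the sum runs over all k.)

52


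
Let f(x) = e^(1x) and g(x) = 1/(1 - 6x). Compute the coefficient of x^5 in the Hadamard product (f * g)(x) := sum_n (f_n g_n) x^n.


Expanding: f_k = 1^k/k! (from e^(1x)) and g_k = 6^k (from 1/(1 - 6x)). So the Hadamard coefficient (f * g)_k = 1^k 6^k / k! = (6)^k / k!.
For k = 5: 6^5/5! = 7776/120 = 324/5.

324/5


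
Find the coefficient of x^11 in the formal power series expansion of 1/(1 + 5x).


Write 1/(1 + c x) = 1/(1 - (-c) x) and apply the geometric-series identity
1/(1 - y) = sum_{k>=0} y^k to get 1/(1 + c x) = sum_{k>=0} (-c)^k x^k.
So the coefficient of x^k is (-c)^k = (-1)^k * c^k.
Here c = 5 and k = 11:
(-5)^11 = -1 * 48828125 = -48828125

-48828125


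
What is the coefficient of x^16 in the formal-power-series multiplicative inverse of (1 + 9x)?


The inverse is 1/(1 + 9x). Apply the geometric identity 1/(1 - y) = sum_{k>=0} y^k with y = -9x:
1/(1 + 9x) = sum_{k>=0} (-9)^k x^k.
So the coefficient of x^16 is (-9)^16 = 1853020188851841.

1853020188851841


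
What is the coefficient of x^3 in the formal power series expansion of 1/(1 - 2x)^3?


The general identity 1/(1 - c x)^r = sum_{k>=0} c^k C(k + r - 1, r - 1) x^k follows by substituting y = c x into 1/(1 - y)^r = sum_{k>=0} C(k + r - 1, r - 1) y^k.
For c = 2, r = 3, k = 3:
2^3 * C(5, 2) = 8 * 10 = 80.

80


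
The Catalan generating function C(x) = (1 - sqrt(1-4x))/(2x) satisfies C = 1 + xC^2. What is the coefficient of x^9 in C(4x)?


Substituting x -> 4x scales the n-th coefficient by 4^n, so [x^9] C(4x) = 4^9 * C_9.
C_9 = C(2*9, 9)/(10) = 48620/10 = 4862.
So 4^9 * 4862 = 262144 * 4862 = 1274544128.

1274544128


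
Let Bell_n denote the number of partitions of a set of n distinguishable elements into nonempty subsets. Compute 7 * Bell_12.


Bell_12 can be computed from the Bell triangle or from Dobinski's identity Bell_n = (1/e) * sum_{k>=0} k^n / k!.
Computing Bell_12 = 4213597.
Then 7 * 4213597 = 29495179.

29495179


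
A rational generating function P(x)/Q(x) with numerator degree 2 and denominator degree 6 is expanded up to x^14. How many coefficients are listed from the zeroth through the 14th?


Expanding up to x^14 gives the coefficients for x^0, x^1, ..., x^14.
That is 14 + 1 = 15 coefficients in total.

15


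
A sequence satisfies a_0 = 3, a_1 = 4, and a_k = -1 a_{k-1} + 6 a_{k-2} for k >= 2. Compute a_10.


The characteristic equation is t^2 + 1 t - 6 = 0, with roots r_1 = 2 and r_2 = -3 (so c_1 = r_1 + r_2, c_2 = -r_1 r_2 as required).
One can use the closed form a_n = A r_1^n + B r_2^n, but direct iteration is more reliable:
a_0 = 3, a_1 = 4, a_2 = 14, a_3 = 10, a_4 = 74, a_5 = -14, a_6 = 458, a_7 = -542, a_8 = 3290, a_9 = -6542, a_10 = 26282.
So a_10 = 26282.

26282


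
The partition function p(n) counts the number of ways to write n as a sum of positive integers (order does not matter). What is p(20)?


Using the generating function prod_{k>=1} 1/(1-x^k), we compute p(20).
By dynamic programming over parts 1 through 20:
p(20) = 627

627


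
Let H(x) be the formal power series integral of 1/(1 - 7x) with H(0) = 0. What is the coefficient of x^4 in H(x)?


1/(1 - 7x) = sum_{k>=0} 7^k x^k. Integrating termwise with H(0) = 0:
H(x) = sum_{k>=0} 7^k x^(k+1) / (k+1) = sum_{m>=1} 7^(m-1) x^m / m.
For m = 4: 7^3/4 = 343/4 = 343/4.

343/4


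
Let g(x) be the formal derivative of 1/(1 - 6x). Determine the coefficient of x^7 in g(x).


Differentiate termwise: d/dx sum_{k>=0} 6^k x^k = sum_{k>=1} k 6^k x^(k-1) = sum_{j>=0} (j+1) 6^(j+1) x^j.
Equivalently, d/dx [1/(1 - 6x)] = 6/(1 - 6x)^2.
For j = 7: 8 * 6^8 = 8 * 1679616 = 13436928.

13436928


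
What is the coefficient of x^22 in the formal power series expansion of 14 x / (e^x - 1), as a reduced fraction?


The exponential generating function for Bernoulli numbers is
x / (e^x - 1) = sum_{k>=0} B_k x^k / k!.
So the coefficient of x^22 in 14 x / (e^x - 1) is 14 B_22 / 22!.
Computing: B_22 = 854513/138, 22! = 1124000727777607680000, giving
14 * 854513/138 / 1124000727777607680000 = 77683/1007221431385128960000.

77683/1007221431385128960000


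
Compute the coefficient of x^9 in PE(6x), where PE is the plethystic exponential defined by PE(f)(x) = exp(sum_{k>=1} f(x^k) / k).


With f(x) = 6x, the exponent is sum_{k>=1} 6 x^k / k = 6 * (-ln(1 - x)). Exponentiating:
PE(6x) = exp(-6 ln(1 - x)) = 1/(1 - x)^6.
By the negative binomial expansion, [x^n] 1/(1 - x)^6 = C(n + 5, 5).
For n = 9: C(14, 5) = 2002.

2002


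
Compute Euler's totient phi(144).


phi(n) counts integers in [1, n] coprime to n. Using the multiplicative formula phi(n) = n * prod_{p | n} (1 - 1/p):
144 = 2^4 * 3^2, so
phi(144) = 144 * (1 - 1/2) * (1 - 1/3) = 48.

48


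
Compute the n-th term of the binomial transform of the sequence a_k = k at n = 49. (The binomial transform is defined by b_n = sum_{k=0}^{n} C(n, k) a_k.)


With a_k = k, b_n = sum_{k=0}^{n} C(n, k) k. Using k * C(n, k) = n * C(n-1, k-1) gives b_n = n * sum_{k>=1} C(n-1, k-1) = n * 2^(n-1).
For n = 49: 49 * 2^48 = 49 * 281474976710656 = 13792273858822144.

13792273858822144


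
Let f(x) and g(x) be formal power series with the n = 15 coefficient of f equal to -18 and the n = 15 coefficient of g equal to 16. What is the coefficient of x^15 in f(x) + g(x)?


Addition of formal power series is termwise.
The coefficient of x^15 in f + g = -18 + 16
= -2

-2


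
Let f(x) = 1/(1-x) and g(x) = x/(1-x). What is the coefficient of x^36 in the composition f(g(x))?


First simplify the composition: f(g(x)) = 1/(1 - x/(1-x)) = (1-x)/((1-x) - x) = (1-x)/(1-2x).
Now extract the coefficient. Write (1-x)/(1-2x) = 1/(1-2x) - x/(1-2x).
The coefficient of x^n in 1/(1-2x) is 2^n, and in x/(1-2x) is 2^(n-1) (for n >= 1).
So the coefficient of x^36 is 2^36 - 2^35 = 68719476736 - 34359738368 = 34359738368.

34359738368


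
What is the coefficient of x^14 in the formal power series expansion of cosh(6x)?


The Maclaurin series is cosh(t) = sum_{m>=0} t^(2m) / (2m)!, so substituting t = 6x, only even powers of x are nonzero, with coefficient of x^(2m) equal to 6^(2m) / (2m)!.
For x^14 the coefficient is 6^14/14! = 78364164096/87178291200 = 157464/175175.

157464/175175


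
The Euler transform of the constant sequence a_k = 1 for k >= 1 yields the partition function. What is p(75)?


The Euler transform converts the sequence a_k = 1 into the number of integer partitions.
Using the recurrence or dynamic programming:
p(75) = 8118264

8118264


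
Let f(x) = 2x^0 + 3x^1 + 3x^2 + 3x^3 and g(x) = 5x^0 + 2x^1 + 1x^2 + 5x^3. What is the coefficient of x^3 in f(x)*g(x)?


Cauchy product at x^3:
2*5 + 3*1 + 3*2 + 3*5
= 34

34


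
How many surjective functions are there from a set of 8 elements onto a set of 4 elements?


By inclusion-exclusion on which target elements are missed, the number of surjections from an n-set onto a k-set is
surj(n, k) = sum_{j=0}^{k} (-1)^j C(k, j) (k - j)^n.
Equivalently surj(n, k) = k! * S(n, k), where S(n, k) is the Stirling number of the second kind.
For n = 8, k = 4:
S(8, 4) = 1701, so
surj = 4! * 1701 = 24 * 1701 = 40824.

40824


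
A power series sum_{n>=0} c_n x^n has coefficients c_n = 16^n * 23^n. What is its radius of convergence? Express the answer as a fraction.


By the root test (Cauchy-Hadamard), the radius is R = 1 / limsup_n |c_n|^(1/n).
Here |c_n|^(1/n) = (16^n * 23^n)^(1/n) = 16 * 23 = 368 for all n.
So R = 1/368 = 1/368.

1/368


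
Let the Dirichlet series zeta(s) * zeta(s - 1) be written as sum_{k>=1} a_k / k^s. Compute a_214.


Convolution gives a_k = sum_{d | k} d * 1 = sum_{d | k} d = sigma(k), the sum of positive divisors of k.
For k = 214, the divisors are 1, 2, 107, 214, so
sigma(214) = 1 + 2 + 107 + 214 = 324.

324


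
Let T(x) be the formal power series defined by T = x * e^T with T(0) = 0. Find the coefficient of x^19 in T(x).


Apply the Lagrange inversion formula: if T = x * phi(T) with phi(t) = e^t, then
[x^n] T = (1/n) [t^(n-1)] phi(t)^n = (1/n) [t^(n-1)] e^(n t) = (1/n) * n^(n-1) / (n-1)! = n^(n-1) / n!.
When c = 1 this is the Cayley count of rooted labeled trees on n vertices, divided by n!.
For n = 19: 19^18 / 19! = 104127350297911241532841/121645100408832000 = 5480386857784802185939/6402373705728000.

5480386857784802185939/6402373705728000


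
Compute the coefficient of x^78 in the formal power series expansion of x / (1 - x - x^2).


Let f(x) = sum_{k>=0} a_k x^k. Multiplying f(x) * (1 - x - x^2) = x and matching coefficients gives a_0 = 0, a_1 = 1, and a_k = a_{k-1} + a_{k-2} for k >= 2. These are the Fibonacci numbers F_k.
Iterating from F_0 = 0, F_1 = 1:
F_0=0, F_1=1, F_2=1, F_3=2, F_4=3, F_5=5, F_6=8, F_7=13, F_8=21, F_9=34, ...
F_78 = 8944394323791464.

8944394323791464


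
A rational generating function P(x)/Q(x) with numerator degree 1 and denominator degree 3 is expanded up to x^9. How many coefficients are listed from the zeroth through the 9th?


Expanding up to x^9 gives the coefficients for x^0, x^1, ..., x^9.
That is 9 + 1 = 10 coefficients in total.

10


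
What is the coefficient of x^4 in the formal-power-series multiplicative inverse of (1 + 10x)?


The inverse is 1/(1 + 10x). Apply the geometric identity 1/(1 - y) = sum_{k>=0} y^k with y = -10x:
1/(1 + 10x) = sum_{k>=0} (-10)^k x^k.
So the coefficient of x^4 is (-10)^4 = 10000.

10000


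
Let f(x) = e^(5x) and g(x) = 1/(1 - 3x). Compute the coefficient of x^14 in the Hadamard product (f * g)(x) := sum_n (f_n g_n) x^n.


Expanding: f_k = 5^k/k! (from e^(5x)) and g_k = 3^k (from 1/(1 - 3x)). So the Hadamard coefficient (f * g)_k = 5^k 3^k / k! = (15)^k / k!.
For k = 14: 15^14/14! = 29192926025390625/87178291200 = 4805419921875/14350336.

4805419921875/14350336


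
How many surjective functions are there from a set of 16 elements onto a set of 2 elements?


By inclusion-exclusion on which target elements are missed, the number of surjections from an n-set onto a k-set is
surj(n, k) = sum_{j=0}^{k} (-1)^j C(k, j) (k - j)^n.
Equivalently surj(n, k) = k! * S(n, k), where S(n, k) is the Stirling number of the second kind.
For n = 16, k = 2:
S(16, 2) = 32767, so
surj = 2! * 32767 = 2 * 32767 = 65534.

65534
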